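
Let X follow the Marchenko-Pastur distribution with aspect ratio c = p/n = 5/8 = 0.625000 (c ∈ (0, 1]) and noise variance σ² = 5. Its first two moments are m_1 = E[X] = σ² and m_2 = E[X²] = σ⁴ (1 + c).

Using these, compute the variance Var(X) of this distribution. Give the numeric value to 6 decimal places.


m_1 = E[X] = σ² = 5, so m_1² = 25.
m_2 = E[X²] = σ⁴ (1 + c) = 25 · (1 + 0.625000) = 25 · 1.625000 = 40.625000.
(Note m_2 − m_1² simplifies to c · σ⁴ = 0.625000 · 25.)

Var(X) = m_2 − m_1² = 40.625000 − 25 = 15.625000.


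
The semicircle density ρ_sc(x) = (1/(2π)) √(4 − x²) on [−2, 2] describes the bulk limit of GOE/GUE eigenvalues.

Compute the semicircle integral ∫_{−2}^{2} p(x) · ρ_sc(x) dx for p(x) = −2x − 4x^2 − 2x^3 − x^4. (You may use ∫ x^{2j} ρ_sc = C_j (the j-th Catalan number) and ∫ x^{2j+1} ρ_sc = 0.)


Write p(x) = Σ a_i x^i, split into monomials and integrate each against ρ_sc separately.
Using ∫ x^{2j} ρ_sc = C_j = (1/(j+1)) C(2j, j) (Catalan numbers) and ∫ x^{2j+1} ρ_sc = 0 (odd monomials vanish by symmetry):
  i = 1 (odd): ∫ x^1 ρ_sc = 0 (vanishes)
  i = 2 (even): a_2 · C_{1} = -4 · 1 = -4
  i = 3 (odd): ∫ x^3 ρ_sc = 0 (vanishes)
  i = 4 (even): a_4 · C_{2} = -1 · 2 = -2

Summing the contributions: ∫_{−2}^{2} p(x) ρ_sc(x) dx = (-4) + (-2) = -6.


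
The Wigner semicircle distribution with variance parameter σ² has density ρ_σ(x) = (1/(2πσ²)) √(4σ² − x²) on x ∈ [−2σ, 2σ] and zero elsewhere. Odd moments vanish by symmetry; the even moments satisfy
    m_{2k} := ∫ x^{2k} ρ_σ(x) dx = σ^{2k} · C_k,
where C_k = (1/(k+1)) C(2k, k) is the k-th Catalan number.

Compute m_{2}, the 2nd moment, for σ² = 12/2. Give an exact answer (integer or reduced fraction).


By the scaled semicircle moment identity, m_{2k} = σ^{2k} · C_k with k = 1.
C_1 = (1/(k+1)) · C(2k, k) = (1/2) · C(2, 1) = (1/2) · 2 = 1.
σ^{2k} = (σ²)^k = (12/2)^1 = 6.

Therefore m_{2} = σ^{2} · C_1 = 6 · 1 = 6.


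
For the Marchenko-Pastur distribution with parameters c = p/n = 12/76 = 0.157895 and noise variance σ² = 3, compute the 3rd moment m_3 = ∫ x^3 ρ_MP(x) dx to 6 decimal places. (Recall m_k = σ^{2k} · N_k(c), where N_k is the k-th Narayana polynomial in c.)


E[X³] = σ⁶ (1 + 3c + c²) (third MP moment). With σ² = 3 (so σ⁶ = 27) and c = 12/76 = 0.157895: E[X³] = 27 · (1 + 3·0.157895 + (0.157895)²) = 27 · 1.498615.

So E[X^3] = 40.462604.


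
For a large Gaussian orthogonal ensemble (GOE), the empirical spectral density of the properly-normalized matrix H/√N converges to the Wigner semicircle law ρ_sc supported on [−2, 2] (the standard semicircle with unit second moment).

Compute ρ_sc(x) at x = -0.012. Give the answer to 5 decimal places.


ρ_sc(x) = (1/(2π)) √(4 − x²). With x = -0.012:
  4 − x² = 4 − (-0.012)² = 4 − 0.000144 = 3.999856.
  √(4 − x²) = 1.999964.
  1/(2π) = 0.159155.
  ρ_sc(-0.012) = 0.159155 · 1.999964 = 0.318304.

Rounded to 5 decimal places: ρ_sc(-0.012) ≈ 0.31830.


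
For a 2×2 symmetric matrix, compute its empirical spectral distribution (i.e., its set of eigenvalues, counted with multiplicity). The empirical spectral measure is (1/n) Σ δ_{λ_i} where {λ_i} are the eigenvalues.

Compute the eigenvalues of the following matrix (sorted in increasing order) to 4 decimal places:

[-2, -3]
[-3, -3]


Since M is real symmetric, both eigenvalues are real; they are the roots of det(λI − M) = λ² − (tr M) λ + det M.
tr M = -2 + (-3) = -5.
det M = (-2)·(-3) − (-3)² = 6 − 9 = -3.
Characteristic polynomial: λ² + 5λ − 3 = 0.
Discriminant Δ = (tr M)² − 4·det M = 25 − (-12) = 37; √Δ = 6.082763.
λ = (tr M ± √Δ)/2 = (-5 ± 6.082763)/2, giving (tr M − √Δ)/2 = -5.5414 and (tr M + √Δ)/2 = 0.5414.

Eigenvalues sorted in increasing order: [-5.5414, 0.5414].


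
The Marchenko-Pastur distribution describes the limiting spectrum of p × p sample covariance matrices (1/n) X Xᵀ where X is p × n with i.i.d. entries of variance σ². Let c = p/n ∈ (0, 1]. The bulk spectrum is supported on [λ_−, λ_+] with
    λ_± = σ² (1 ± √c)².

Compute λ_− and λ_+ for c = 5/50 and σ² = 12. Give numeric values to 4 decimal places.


c = 5/50 = 0.100000; √c = 0.316228.
λ_− = σ² (1 − √c)² = 12 · (1 − 0.316228)² = 12 · (0.683772)² = 5.610534.
λ_+ = σ² (1 + √c)² = 12 · (1 + 0.316228)² = 12 · (1.316228)² = 20.789466.

Rounded to 4 decimal places: λ_− ≈ 5.6105, λ_+ ≈ 20.7895.


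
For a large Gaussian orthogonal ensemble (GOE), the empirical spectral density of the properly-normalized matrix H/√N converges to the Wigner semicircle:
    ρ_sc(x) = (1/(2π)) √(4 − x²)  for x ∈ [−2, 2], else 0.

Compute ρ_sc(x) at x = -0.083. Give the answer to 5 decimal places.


ρ_sc(x) = (1/(2π)) √(4 − x²). With x = -0.083:
  4 − x² = 4 − (-0.083)² = 4 − 0.006889 = 3.993111.
  √(4 − x²) = 1.998277.
  1/(2π) = 0.159155.
  ρ_sc(-0.083) = 0.159155 · 1.998277 = 0.318036.

Rounded to 5 decimal places: ρ_sc(-0.083) ≈ 0.31804.


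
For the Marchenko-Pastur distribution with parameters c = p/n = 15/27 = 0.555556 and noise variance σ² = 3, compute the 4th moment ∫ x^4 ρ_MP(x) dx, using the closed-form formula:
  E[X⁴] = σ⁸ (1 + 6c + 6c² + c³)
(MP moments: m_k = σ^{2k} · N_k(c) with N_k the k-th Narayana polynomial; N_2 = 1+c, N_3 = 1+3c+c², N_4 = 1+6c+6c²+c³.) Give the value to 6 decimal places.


E[X⁴] = σ⁸ (1 + 6c + 6c² + c³) (fourth MP moment). With σ² = 3 (so σ⁸ = 81) and c = 15/27 = 0.555556: E[X⁴] = 81 · (1 + 6·0.555556 + 6·(0.555556)² + (0.555556)³) = 81 · 6.356653.

So E[X^4] = 514.888889.


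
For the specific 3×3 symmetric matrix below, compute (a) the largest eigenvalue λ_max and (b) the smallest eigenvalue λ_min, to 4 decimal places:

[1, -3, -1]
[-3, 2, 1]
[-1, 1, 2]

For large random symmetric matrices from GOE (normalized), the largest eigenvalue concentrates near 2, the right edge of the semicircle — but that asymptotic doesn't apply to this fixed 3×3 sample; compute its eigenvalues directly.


Since M is real symmetric, all three eigenvalues are real; they are the roots of det(λI − M) = λ³ − (tr M) λ² + s λ − det M, where s is the sum of the principal 2×2 minors.
tr M = 1 + 2 + 2 = 5.
s = (1·2 − (-3)²) + (1·2 − (-1)²) + (2·2 − 1²) = -7 + 1 + 3 = -3.
det M (expand along row 1) = 1·3 − (-3)·(-5) + (-1)·(-1) = -11.
Characteristic polynomial: λ³ − 5λ² − 3λ + 11 = 0.
Substitute λ = y + (tr M)/3 = y + 1.666667 to remove the quadratic term: y³ + p·y + q = 0 with p = s − (tr M)²/3 = -11.333333 and q = −2(tr M)³/27 + (tr M)·s/3 − det M = -3.259259.
Three real roots ⇒ use the trigonometric (Viète) form: r = 2√(−p/3) = 3.887301, φ = arccos(3q/(p·r)) = arccos(0.221939) = 1.346993 rad.
y_k = r·cos(φ/3 − 2πk/3) for k = 0, 1, 2 gives y = 3.502002, -0.289728, -3.212274.
λ_k = y_k + 1.666667 gives λ = 5.1687, 1.3769, -1.5456 (check: the sum is 5.0000 = tr M).

Hence λ_max = 5.1687 and λ_min = -1.5456.


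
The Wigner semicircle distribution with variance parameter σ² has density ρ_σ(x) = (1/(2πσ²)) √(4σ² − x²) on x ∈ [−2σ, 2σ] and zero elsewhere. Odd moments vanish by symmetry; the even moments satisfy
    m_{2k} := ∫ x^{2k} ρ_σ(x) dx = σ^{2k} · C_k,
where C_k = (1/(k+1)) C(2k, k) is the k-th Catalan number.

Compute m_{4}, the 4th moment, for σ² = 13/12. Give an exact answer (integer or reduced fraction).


By the scaled semicircle moment identity, m_{2k} = σ^{2k} · C_k with k = 2.
C_2 = (1/(k+1)) · C(2k, k) = (1/3) · C(4, 2) = (1/3) · 6 = 2.
σ^{2k} = (σ²)^k = (13/12)^2 = 169/144.

Therefore m_{4} = σ^{4} · C_2 = (169/144) · 2 = 169/72.


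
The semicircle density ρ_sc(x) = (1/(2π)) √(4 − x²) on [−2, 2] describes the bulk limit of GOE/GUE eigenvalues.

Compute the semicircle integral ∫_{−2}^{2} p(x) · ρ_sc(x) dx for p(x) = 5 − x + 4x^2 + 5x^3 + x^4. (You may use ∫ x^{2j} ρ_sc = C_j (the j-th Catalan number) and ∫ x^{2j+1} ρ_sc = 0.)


Write p(x) = Σ a_i x^i, split into monomials and integrate each against ρ_sc separately.
Using ∫ x^{2j} ρ_sc = C_j = (1/(j+1)) C(2j, j) (Catalan numbers) and ∫ x^{2j+1} ρ_sc = 0 (odd monomials vanish by symmetry):
  i = 0 (even): a_0 · C_{0} = 5 · 1 = 5
  i = 1 (odd): ∫ x^1 ρ_sc = 0 (vanishes)
  i = 2 (even): a_2 · C_{1} = 4 · 1 = 4
  i = 3 (odd): ∫ x^3 ρ_sc = 0 (vanishes)
  i = 4 (even): a_4 · C_{2} = 1 · 2 = 2

Summing the contributions: ∫_{−2}^{2} p(x) ρ_sc(x) dx = 5 + 4 + 2 = 11.


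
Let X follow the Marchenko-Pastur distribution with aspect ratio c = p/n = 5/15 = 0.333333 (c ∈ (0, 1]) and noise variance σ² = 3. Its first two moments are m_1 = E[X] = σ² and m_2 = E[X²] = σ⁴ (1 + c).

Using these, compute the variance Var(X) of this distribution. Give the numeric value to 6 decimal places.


m_1 = E[X] = σ² = 3, so m_1² = 9.
m_2 = E[X²] = σ⁴ (1 + c) = 9 · (1 + 0.333333) = 9 · 1.333333 = 12.000000.
(Note m_2 − m_1² simplifies to c · σ⁴ = 0.333333 · 9.)

Var(X) = m_2 − m_1² = 12.000000 − 9 = 3.000000.


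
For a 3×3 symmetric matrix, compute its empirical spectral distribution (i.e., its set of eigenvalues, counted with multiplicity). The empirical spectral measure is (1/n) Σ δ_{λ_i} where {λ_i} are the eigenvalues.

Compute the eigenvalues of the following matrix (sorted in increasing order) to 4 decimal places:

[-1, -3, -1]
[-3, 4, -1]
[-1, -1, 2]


Since M is real symmetric, all three eigenvalues are real; they are the roots of det(λI − M) = λ³ − (tr M) λ² + s λ − det M, where s is the sum of the principal 2×2 minors.
tr M = -1 + 4 + 2 = 5.
s = ((-1)·4 − (-3)²) + ((-1)·2 − (-1)²) + (4·2 − (-1)²) = -13 + (-3) + 7 = -9.
det M (expand along row 1) = (-1)·7 − (-3)·(-7) + (-1)·7 = -35.
Characteristic polynomial: λ³ − 5λ² − 9λ + 35 = 0.
Substitute λ = y + (tr M)/3 = y + 1.666667 to remove the quadratic term: y³ + p·y + q = 0 with p = s − (tr M)²/3 = -17.333333 and q = −2(tr M)³/27 + (tr M)·s/3 − det M = 10.740741.
Three real roots ⇒ use the trigonometric (Viète) form: r = 2√(−p/3) = 4.807402, φ = arccos(3q/(p·r)) = arccos(-0.386690) = 1.967836 rad.
y_k = r·cos(φ/3 − 2πk/3) for k = 0, 1, 2 gives y = 3.809730, 0.634387, -4.444117.
λ_k = y_k + 1.666667 gives λ = 5.4764, 2.3011, -2.7775 (check: the sum is 5.0000 = tr M).

Eigenvalues sorted in increasing order: [-2.7775, 2.3011, 5.4764].


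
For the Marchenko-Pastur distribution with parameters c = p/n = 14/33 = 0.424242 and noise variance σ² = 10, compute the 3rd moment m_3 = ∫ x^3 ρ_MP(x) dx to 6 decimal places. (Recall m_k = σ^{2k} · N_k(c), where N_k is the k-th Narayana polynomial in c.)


E[X³] = σ⁶ (1 + 3c + c²) (third MP moment). With σ² = 10 (so σ⁶ = 1000) and c = 14/33 = 0.424242: E[X³] = 1000 · (1 + 3·0.424242 + (0.424242)²) = 1000 · 2.452709.

So E[X^3] = 2452.708907.


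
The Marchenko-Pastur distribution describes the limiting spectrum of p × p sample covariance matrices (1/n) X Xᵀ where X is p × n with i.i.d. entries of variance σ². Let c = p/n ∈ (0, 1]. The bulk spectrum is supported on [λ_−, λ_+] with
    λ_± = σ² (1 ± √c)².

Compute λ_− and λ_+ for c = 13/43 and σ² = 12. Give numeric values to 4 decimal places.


c = 13/43 = 0.302326; √c = 0.549841.
λ_− = σ² (1 − √c)² = 12 · (1 − 0.549841)² = 12 · (0.450159)² = 2.431713.
λ_+ = σ² (1 + √c)² = 12 · (1 + 0.549841)² = 12 · (1.549841)² = 28.824101.

Rounded to 4 decimal places: λ_− ≈ 2.4317, λ_+ ≈ 28.8241.


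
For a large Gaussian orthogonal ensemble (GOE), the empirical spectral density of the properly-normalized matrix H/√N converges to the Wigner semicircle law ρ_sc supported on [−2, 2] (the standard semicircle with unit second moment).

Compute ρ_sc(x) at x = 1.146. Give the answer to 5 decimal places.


ρ_sc(x) = (1/(2π)) √(4 − x²). With x = 1.146:
  4 − x² = 4 − (1.146)² = 4 − 1.313316 = 2.686684.
  √(4 − x²) = 1.639111.
  1/(2π) = 0.159155.
  ρ_sc(1.146) = 0.159155 · 1.639111 = 0.260873.

Rounded to 5 decimal places: ρ_sc(1.146) ≈ 0.26087.


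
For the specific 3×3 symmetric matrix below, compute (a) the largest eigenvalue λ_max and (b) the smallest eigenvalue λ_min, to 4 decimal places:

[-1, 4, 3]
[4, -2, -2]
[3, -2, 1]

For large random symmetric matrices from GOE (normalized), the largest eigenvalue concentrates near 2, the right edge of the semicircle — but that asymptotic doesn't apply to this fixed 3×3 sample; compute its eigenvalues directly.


Since M is real symmetric, all three eigenvalues are real; they are the roots of det(λI − M) = λ³ − (tr M) λ² + s λ − det M, where s is the sum of the principal 2×2 minors.
tr M = -1 + (-2) + 1 = -2.
s = ((-1)·(-2) − 4²) + ((-1)·1 − 3²) + ((-2)·1 − (-2)²) = -14 + (-10) + (-6) = -30.
det M (expand along row 1) = (-1)·(-6) − 4·10 + 3·(-2) = -40.
Characteristic polynomial: λ³ + 2λ² − 30λ + 40 = 0.
Substitute λ = y + (tr M)/3 = y − 0.666667 to remove the quadratic term: y³ + p·y + q = 0 with p = s − (tr M)²/3 = -31.333333 and q = −2(tr M)³/27 + (tr M)·s/3 − det M = 60.592593.
Three real roots ⇒ use the trigonometric (Viète) form: r = 2√(−p/3) = 6.463573, φ = arccos(3q/(p·r)) = arccos(-0.897556) = 2.684991 rad.
y_k = r·cos(φ/3 − 2πk/3) for k = 0, 1, 2 gives y = 4.043102, 2.345751, -6.388853.
λ_k = y_k − 0.666667 gives λ = 3.3764, 1.6791, -7.0555 (check: the sum is -2.0000 = tr M).

Hence λ_max = 3.3764 and λ_min = -7.0555.


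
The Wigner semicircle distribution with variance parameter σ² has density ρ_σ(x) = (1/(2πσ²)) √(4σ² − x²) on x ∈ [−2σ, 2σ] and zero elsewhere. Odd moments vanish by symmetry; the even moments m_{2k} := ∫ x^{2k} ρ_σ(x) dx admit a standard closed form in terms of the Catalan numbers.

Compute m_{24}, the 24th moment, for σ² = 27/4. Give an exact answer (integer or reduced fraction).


By the scaled semicircle moment identity, m_{2k} = σ^{2k} · C_k with k = 12.
C_12 = (1/(k+1)) · C(2k, k) = (1/13) · C(24, 12) = (1/13) · 2704156 = 208012.
σ^{2k} = (σ²)^k = (27/4)^12 = 150094635296999121/16777216.

Therefore m_{24} = σ^{24} · C_12 = (150094635296999121/16777216) · 208012 = 7805371319349845289363/4194304.


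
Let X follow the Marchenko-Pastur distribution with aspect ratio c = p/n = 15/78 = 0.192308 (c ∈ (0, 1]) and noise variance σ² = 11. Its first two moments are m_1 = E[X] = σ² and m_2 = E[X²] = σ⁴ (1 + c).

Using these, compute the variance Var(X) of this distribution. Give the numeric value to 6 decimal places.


m_1 = E[X] = σ² = 11, so m_1² = 121.
m_2 = E[X²] = σ⁴ (1 + c) = 121 · (1 + 0.192308) = 121 · 1.192308 = 144.269231.
(Note m_2 − m_1² simplifies to c · σ⁴ = 0.192308 · 121.)

Var(X) = m_2 − m_1² = 144.269231 − 121 = 23.269231.


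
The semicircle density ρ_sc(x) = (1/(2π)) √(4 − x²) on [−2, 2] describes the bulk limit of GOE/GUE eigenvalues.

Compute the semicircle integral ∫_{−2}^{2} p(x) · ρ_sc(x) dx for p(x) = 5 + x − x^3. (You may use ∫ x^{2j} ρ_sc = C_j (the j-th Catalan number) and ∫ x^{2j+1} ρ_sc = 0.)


Write p(x) = Σ a_i x^i, split into monomials and integrate each against ρ_sc separately.
Using ∫ x^{2j} ρ_sc = C_j = (1/(j+1)) C(2j, j) (Catalan numbers) and ∫ x^{2j+1} ρ_sc = 0 (odd monomials vanish by symmetry):
  i = 0 (even): a_0 · C_{0} = 5 · 1 = 5
  i = 1 (odd): ∫ x^1 ρ_sc = 0 (vanishes)
  i = 3 (odd): ∫ x^3 ρ_sc = 0 (vanishes)

Summing the contributions: ∫_{−2}^{2} p(x) ρ_sc(x) dx = 5.


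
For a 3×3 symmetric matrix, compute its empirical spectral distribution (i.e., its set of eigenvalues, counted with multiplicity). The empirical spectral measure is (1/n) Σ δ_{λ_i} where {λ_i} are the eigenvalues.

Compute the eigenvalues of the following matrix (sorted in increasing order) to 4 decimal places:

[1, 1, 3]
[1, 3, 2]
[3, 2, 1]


Since M is real symmetric, all three eigenvalues are real; they are the roots of det(λI − M) = λ³ − (tr M) λ² + s λ − det M, where s is the sum of the principal 2×2 minors.
tr M = 1 + 3 + 1 = 5.
s = (1·3 − 1²) + (1·1 − 3²) + (3·1 − 2²) = 2 + (-8) + (-1) = -7.
det M (expand along row 1) = 1·(-1) − 1·(-5) + 3·(-7) = -17.
Characteristic polynomial: λ³ − 5λ² − 7λ + 17 = 0.
Substitute λ = y + (tr M)/3 = y + 1.666667 to remove the quadratic term: y³ + p·y + q = 0 with p = s − (tr M)²/3 = -15.333333 and q = −2(tr M)³/27 + (tr M)·s/3 − det M = -3.925926.
Three real roots ⇒ use the trigonometric (Viète) form: r = 2√(−p/3) = 4.521553, φ = arccos(3q/(p·r)) = arccos(0.169879) = 1.400090 rad.
y_k = r·cos(φ/3 − 2πk/3) for k = 0, 1, 2 gives y = 4.038016, -0.257148, -3.780869.
λ_k = y_k + 1.666667 gives λ = 5.7047, 1.4095, -2.1142 (check: the sum is 5.0000 = tr M).

Eigenvalues sorted in increasing order: [-2.1142, 1.4095, 5.7047].


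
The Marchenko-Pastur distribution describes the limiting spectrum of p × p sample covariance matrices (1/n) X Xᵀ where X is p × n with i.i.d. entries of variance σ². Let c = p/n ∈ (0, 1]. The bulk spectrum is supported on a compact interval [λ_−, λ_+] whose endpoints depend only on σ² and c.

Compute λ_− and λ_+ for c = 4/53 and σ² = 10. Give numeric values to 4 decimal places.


c = 4/53 = 0.075472; √c = 0.274721.
λ_− = σ² (1 − √c)² = 10 · (1 − 0.274721)² = 10 · (0.725279)² = 5.260294.
λ_+ = σ² (1 + √c)² = 10 · (1 + 0.274721)² = 10 · (1.274721)² = 16.249140.

Rounded to 4 decimal places: λ_− ≈ 5.2603, λ_+ ≈ 16.2491.


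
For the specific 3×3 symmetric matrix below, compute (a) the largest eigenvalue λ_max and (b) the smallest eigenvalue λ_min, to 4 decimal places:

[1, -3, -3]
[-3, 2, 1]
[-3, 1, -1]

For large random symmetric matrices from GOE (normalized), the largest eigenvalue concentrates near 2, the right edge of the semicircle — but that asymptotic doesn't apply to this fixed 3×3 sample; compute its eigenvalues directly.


Since M is real symmetric, all three eigenvalues are real; they are the roots of det(λI − M) = λ³ − (tr M) λ² + s λ − det M, where s is the sum of the principal 2×2 minors.
tr M = 1 + 2 + (-1) = 2.
s = (1·2 − (-3)²) + (1·(-1) − (-3)²) + (2·(-1) − 1²) = -7 + (-10) + (-3) = -20.
det M (expand along row 1) = 1·(-3) − (-3)·6 + (-3)·3 = 6.
Characteristic polynomial: λ³ − 2λ² − 20λ − 6 = 0.
Substitute λ = y + (tr M)/3 = y + 0.666667 to remove the quadratic term: y³ + p·y + q = 0 with p = s − (tr M)²/3 = -21.333333 and q = −2(tr M)³/27 + (tr M)·s/3 − det M = -19.925926.
Three real roots ⇒ use the trigonometric (Viète) form: r = 2√(−p/3) = 5.333333, φ = arccos(3q/(p·r)) = arccos(0.525391) = 1.017622 rad.
y_k = r·cos(φ/3 − 2πk/3) for k = 0, 1, 2 gives y = 5.029433, -0.977857, -4.051576.
λ_k = y_k + 0.666667 gives λ = 5.6961, -0.3112, -3.3849 (check: the sum is 2.0000 = tr M).

Hence λ_max = 5.6961 and λ_min = -3.3849.


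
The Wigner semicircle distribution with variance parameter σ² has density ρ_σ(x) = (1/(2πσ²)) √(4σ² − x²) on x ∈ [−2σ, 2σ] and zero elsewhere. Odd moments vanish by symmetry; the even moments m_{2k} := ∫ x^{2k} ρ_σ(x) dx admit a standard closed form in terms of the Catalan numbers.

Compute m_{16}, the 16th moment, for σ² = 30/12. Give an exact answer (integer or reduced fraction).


By the scaled semicircle moment identity, m_{2k} = σ^{2k} · C_k with k = 8.
C_8 = (1/(k+1)) · C(2k, k) = (1/9) · C(16, 8) = (1/9) · 12870 = 1430.
σ^{2k} = (σ²)^k = (30/12)^8 = 390625/256.

Therefore m_{16} = σ^{16} · C_8 = (390625/256) · 1430 = 279296875/128.


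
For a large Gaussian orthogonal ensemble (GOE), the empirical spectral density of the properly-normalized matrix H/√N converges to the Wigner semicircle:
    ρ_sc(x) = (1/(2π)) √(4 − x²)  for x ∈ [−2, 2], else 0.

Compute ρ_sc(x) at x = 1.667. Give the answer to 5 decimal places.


ρ_sc(x) = (1/(2π)) √(4 − x²). With x = 1.667:
  4 − x² = 4 − (1.667)² = 4 − 2.778889 = 1.221111.
  √(4 − x²) = 1.105039.
  1/(2π) = 0.159155.
  ρ_sc(1.667) = 0.159155 · 1.105039 = 0.175872.

Rounded to 5 decimal places: ρ_sc(1.667) ≈ 0.17587.


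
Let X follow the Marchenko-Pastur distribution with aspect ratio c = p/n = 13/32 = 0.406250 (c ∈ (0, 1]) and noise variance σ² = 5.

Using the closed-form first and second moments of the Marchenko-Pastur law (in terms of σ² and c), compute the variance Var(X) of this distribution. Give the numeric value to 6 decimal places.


Recall the MP moments m_1 = E[X] = σ² and m_2 = E[X²] = σ⁴ (1 + c).
m_1 = E[X] = σ² = 5, so m_1² = 25.
m_2 = E[X²] = σ⁴ (1 + c) = 25 · (1 + 0.406250) = 25 · 1.406250 = 35.156250.
(Note m_2 − m_1² simplifies to c · σ⁴ = 0.406250 · 25.)

Var(X) = m_2 − m_1² = 35.156250 − 25 = 10.156250.


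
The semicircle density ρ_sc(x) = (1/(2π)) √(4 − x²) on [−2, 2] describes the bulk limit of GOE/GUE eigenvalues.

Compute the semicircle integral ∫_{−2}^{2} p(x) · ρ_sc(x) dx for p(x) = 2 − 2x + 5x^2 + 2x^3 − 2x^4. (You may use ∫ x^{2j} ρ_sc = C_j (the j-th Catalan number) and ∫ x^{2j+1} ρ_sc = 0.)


Write p(x) = Σ a_i x^i, split into monomials and integrate each against ρ_sc separately.
Using ∫ x^{2j} ρ_sc = C_j = (1/(j+1)) C(2j, j) (Catalan numbers) and ∫ x^{2j+1} ρ_sc = 0 (odd monomials vanish by symmetry):
  i = 0 (even): a_0 · C_{0} = 2 · 1 = 2
  i = 1 (odd): ∫ x^1 ρ_sc = 0 (vanishes)
  i = 2 (even): a_2 · C_{1} = 5 · 1 = 5
  i = 3 (odd): ∫ x^3 ρ_sc = 0 (vanishes)
  i = 4 (even): a_4 · C_{2} = -2 · 2 = -4

Summing the contributions: ∫_{−2}^{2} p(x) ρ_sc(x) dx = 2 + 5 + (-4) = 3.


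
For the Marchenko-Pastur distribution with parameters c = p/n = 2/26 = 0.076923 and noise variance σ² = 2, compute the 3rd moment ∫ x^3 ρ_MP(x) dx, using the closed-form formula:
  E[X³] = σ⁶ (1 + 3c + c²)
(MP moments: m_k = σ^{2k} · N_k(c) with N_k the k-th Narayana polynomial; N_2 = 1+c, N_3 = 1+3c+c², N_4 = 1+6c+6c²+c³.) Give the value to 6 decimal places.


E[X³] = σ⁶ (1 + 3c + c²) (third MP moment). With σ² = 2 (so σ⁶ = 8) and c = 2/26 = 0.076923: E[X³] = 8 · (1 + 3·0.076923 + (0.076923)²) = 8 · 1.236686.

So E[X^3] = 9.893491.


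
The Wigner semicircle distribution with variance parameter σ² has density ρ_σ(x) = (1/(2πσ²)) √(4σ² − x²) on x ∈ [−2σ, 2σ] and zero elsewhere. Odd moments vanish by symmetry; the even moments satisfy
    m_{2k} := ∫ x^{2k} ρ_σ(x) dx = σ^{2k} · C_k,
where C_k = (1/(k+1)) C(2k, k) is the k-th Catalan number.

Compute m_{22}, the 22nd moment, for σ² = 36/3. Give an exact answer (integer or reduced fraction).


By the scaled semicircle moment identity, m_{2k} = σ^{2k} · C_k with k = 11.
C_11 = (1/(k+1)) · C(2k, k) = (1/12) · C(22, 11) = (1/12) · 705432 = 58786.
σ^{2k} = (σ²)^k = (36/3)^11 = 743008370688.

Therefore m_{22} = σ^{22} · C_11 = 743008370688 · 58786 = 43678490079264768.


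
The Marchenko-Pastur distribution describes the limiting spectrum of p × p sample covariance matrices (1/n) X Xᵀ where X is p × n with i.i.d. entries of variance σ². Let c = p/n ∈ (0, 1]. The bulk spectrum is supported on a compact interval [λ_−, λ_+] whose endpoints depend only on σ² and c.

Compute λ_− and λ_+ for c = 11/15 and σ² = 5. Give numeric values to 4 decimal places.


c = 11/15 = 0.733333; √c = 0.856349.
λ_− = σ² (1 − √c)² = 5 · (1 − 0.856349)² = 5 · (0.143651)² = 0.103178.
λ_+ = σ² (1 + √c)² = 5 · (1 + 0.856349)² = 5 · (1.856349)² = 17.230155.

Rounded to 4 decimal places: λ_− ≈ 0.1032, λ_+ ≈ 17.2302.


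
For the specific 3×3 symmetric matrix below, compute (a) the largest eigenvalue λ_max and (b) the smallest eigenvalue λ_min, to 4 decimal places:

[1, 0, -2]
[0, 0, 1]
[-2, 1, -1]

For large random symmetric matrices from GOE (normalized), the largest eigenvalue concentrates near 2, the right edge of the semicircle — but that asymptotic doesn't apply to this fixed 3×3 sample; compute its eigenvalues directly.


Since M is real symmetric, all three eigenvalues are real; they are the roots of det(λI − M) = λ³ − (tr M) λ² + s λ − det M, where s is the sum of the principal 2×2 minors.
tr M = 1 + 0 + (-1) = 0.
s = (1·0 − 0²) + (1·(-1) − (-2)²) + (0·(-1) − 1²) = 0 + (-5) + (-1) = -6.
det M (expand along row 1) = 1·(-1) − 0·2 + (-2)·0 = -1.
Characteristic polynomial: λ³ − 6λ + 1 = 0.
Substitute λ = y + (tr M)/3 = y + 0.000000 to remove the quadratic term: y³ + p·y + q = 0 with p = s − (tr M)²/3 = -6.000000 and q = −2(tr M)³/27 + (tr M)·s/3 − det M = 1.000000.
Three real roots ⇒ use the trigonometric (Viète) form: r = 2√(−p/3) = 2.828427, φ = arccos(3q/(p·r)) = arccos(-0.176777) = 1.748507 rad.
y_k = r·cos(φ/3 − 2πk/3) for k = 0, 1, 2 gives y = 2.361469, 0.167449, -2.528918.
λ_k = y_k + 0.000000 gives λ = 2.3615, 0.1674, -2.5289 (check: the sum is 0.0000 = tr M).

Hence λ_max = 2.3615 and λ_min = -2.5289.


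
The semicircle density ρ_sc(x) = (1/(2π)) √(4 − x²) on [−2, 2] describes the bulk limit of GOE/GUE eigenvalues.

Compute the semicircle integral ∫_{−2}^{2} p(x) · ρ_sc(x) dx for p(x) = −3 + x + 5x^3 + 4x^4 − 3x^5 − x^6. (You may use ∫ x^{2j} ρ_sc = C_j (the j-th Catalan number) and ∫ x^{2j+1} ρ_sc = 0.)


Write p(x) = Σ a_i x^i, split into monomials and integrate each against ρ_sc separately.
Using ∫ x^{2j} ρ_sc = C_j = (1/(j+1)) C(2j, j) (Catalan numbers) and ∫ x^{2j+1} ρ_sc = 0 (odd monomials vanish by symmetry):
  i = 0 (even): a_0 · C_{0} = -3 · 1 = -3
  i = 1 (odd): ∫ x^1 ρ_sc = 0 (vanishes)
  i = 3 (odd): ∫ x^3 ρ_sc = 0 (vanishes)
  i = 4 (even): a_4 · C_{2} = 4 · 2 = 8
  i = 5 (odd): ∫ x^5 ρ_sc = 0 (vanishes)
  i = 6 (even): a_6 · C_{3} = -1 · 5 = -5

Summing the contributions: ∫_{−2}^{2} p(x) ρ_sc(x) dx = (-3) + 8 + (-5) = 0.


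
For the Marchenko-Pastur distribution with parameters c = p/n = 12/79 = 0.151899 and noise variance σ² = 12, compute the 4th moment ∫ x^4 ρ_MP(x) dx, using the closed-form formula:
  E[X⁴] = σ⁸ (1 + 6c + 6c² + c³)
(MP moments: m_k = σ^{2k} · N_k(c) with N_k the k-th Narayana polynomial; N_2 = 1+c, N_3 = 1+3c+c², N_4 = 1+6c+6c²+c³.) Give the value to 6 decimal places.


E[X⁴] = σ⁸ (1 + 6c + 6c² + c³) (fourth MP moment). With σ² = 12 (so σ⁸ = 20736) and c = 12/79 = 0.151899: E[X⁴] = 20736 · (1 + 6·0.151899 + 6·(0.151899)² + (0.151899)³) = 20736 · 2.053337.

So E[X^4] = 42577.986731.


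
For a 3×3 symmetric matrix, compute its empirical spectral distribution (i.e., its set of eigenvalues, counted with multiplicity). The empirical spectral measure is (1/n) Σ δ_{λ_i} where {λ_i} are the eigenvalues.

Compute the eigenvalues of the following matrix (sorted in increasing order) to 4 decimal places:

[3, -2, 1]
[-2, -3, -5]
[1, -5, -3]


Since M is real symmetric, all three eigenvalues are real; they are the roots of det(λI − M) = λ³ − (tr M) λ² + s λ − det M, where s is the sum of the principal 2×2 minors.
tr M = 3 + (-3) + (-3) = -3.
s = (3·(-3) − (-2)²) + (3·(-3) − 1²) + ((-3)·(-3) − (-5)²) = -13 + (-10) + (-16) = -39.
det M (expand along row 1) = 3·(-16) − (-2)·11 + 1·13 = -13.
Characteristic polynomial: λ³ + 3λ² − 39λ + 13 = 0.
Substitute λ = y + (tr M)/3 = y − 1.000000 to remove the quadratic term: y³ + p·y + q = 0 with p = s − (tr M)²/3 = -42.000000 and q = −2(tr M)³/27 + (tr M)·s/3 − det M = 54.000000.
Three real roots ⇒ use the trigonometric (Viète) form: r = 2√(−p/3) = 7.483315, φ = arccos(3q/(p·r)) = arccos(-0.515432) = 2.112308 rad.
y_k = r·cos(φ/3 − 2πk/3) for k = 0, 1, 2 gives y = 5.703727, 1.343446, -7.047173.
λ_k = y_k − 1.000000 gives λ = 4.7037, 0.3434, -8.0472 (check: the sum is -3.0000 = tr M).

Eigenvalues sorted in increasing order: [-8.0472, 0.3434, 4.7037].


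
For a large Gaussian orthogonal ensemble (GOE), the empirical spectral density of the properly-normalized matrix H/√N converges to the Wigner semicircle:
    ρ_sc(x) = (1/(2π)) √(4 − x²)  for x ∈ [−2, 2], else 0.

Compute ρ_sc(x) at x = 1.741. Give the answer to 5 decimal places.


ρ_sc(x) = (1/(2π)) √(4 − x²). With x = 1.741:
  4 − x² = 4 − (1.741)² = 4 − 3.031081 = 0.968919.
  √(4 − x²) = 0.984337.
  1/(2π) = 0.159155.
  ρ_sc(1.741) = 0.159155 · 0.984337 = 0.156662.

Rounded to 5 decimal places: ρ_sc(1.741) ≈ 0.15666.


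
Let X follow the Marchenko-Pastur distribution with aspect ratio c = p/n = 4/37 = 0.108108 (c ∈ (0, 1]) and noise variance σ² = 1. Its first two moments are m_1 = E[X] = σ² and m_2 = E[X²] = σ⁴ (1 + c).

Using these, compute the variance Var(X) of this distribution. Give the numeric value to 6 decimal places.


m_1 = E[X] = σ² = 1, so m_1² = 1.
m_2 = E[X²] = σ⁴ (1 + c) = 1 · (1 + 0.108108) = 1 · 1.108108 = 1.108108.
(Note m_2 − m_1² simplifies to c · σ⁴ = 0.108108 · 1.)

Var(X) = m_2 − m_1² = 1.108108 − 1 = 0.108108.


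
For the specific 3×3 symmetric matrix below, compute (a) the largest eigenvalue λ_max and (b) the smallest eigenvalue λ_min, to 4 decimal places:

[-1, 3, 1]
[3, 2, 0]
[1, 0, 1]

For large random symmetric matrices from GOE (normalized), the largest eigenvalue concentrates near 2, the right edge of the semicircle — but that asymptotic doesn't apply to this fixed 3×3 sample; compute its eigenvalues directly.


Since M is real symmetric, all three eigenvalues are real; they are the roots of det(λI − M) = λ³ − (tr M) λ² + s λ − det M, where s is the sum of the principal 2×2 minors.
tr M = -1 + 2 + 1 = 2.
s = ((-1)·2 − 3²) + ((-1)·1 − 1²) + (2·1 − 0²) = -11 + (-2) + 2 = -11.
det M (expand along row 1) = (-1)·2 − 3·3 + 1·(-2) = -13.
Characteristic polynomial: λ³ − 2λ² − 11λ + 13 = 0.
Substitute λ = y + (tr M)/3 = y + 0.666667 to remove the quadratic term: y³ + p·y + q = 0 with p = s − (tr M)²/3 = -12.333333 and q = −2(tr M)³/27 + (tr M)·s/3 − det M = 5.074074.
Three real roots ⇒ use the trigonometric (Viète) form: r = 2√(−p/3) = 4.055175, φ = arccos(3q/(p·r)) = arccos(-0.304360) = 1.880063 rad.
y_k = r·cos(φ/3 − 2πk/3) for k = 0, 1, 2 gives y = 3.284588, 0.417304, -3.701892.
λ_k = y_k + 0.666667 gives λ = 3.9513, 1.0840, -3.0352 (check: the sum is 2.0000 = tr M).

Hence λ_max = 3.9513 and λ_min = -3.0352.


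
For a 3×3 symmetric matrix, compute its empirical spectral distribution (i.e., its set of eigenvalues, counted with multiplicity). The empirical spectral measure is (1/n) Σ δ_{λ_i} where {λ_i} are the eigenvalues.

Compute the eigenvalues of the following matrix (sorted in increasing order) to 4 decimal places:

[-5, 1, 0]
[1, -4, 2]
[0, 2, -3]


Since M is real symmetric, all three eigenvalues are real; they are the roots of det(λI − M) = λ³ − (tr M) λ² + s λ − det M, where s is the sum of the principal 2×2 minors.
tr M = -5 + (-4) + (-3) = -12.
s = ((-5)·(-4) − 1²) + ((-5)·(-3) − 0²) + ((-4)·(-3) − 2²) = 19 + 15 + 8 = 42.
det M (expand along row 1) = (-5)·8 − 1·(-3) + 0·2 = -37.
Characteristic polynomial: λ³ + 12λ² + 42λ + 37 = 0.
Substitute λ = y + (tr M)/3 = y − 4.000000 to remove the quadratic term: y³ + p·y + q = 0 with p = s − (tr M)²/3 = -6.000000 and q = −2(tr M)³/27 + (tr M)·s/3 − det M = -3.000000.
Three real roots ⇒ use the trigonometric (Viète) form: r = 2√(−p/3) = 2.828427, φ = arccos(3q/(p·r)) = arccos(0.530330) = 1.011806 rad.
y_k = r·cos(φ/3 − 2πk/3) for k = 0, 1, 2 gives y = 2.669079, -0.523976, -2.145103.
λ_k = y_k − 4.000000 gives λ = -1.3309, -4.5240, -6.1451 (check: the sum is -12.0000 = tr M).

Eigenvalues sorted in increasing order: [-6.1451, -4.5240, -1.3309].


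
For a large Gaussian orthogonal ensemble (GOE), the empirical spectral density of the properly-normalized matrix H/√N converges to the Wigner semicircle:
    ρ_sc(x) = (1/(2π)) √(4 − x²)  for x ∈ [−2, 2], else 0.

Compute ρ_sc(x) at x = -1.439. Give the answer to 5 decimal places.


ρ_sc(x) = (1/(2π)) √(4 − x²). With x = -1.439:
  4 − x² = 4 − (-1.439)² = 4 − 2.070721 = 1.929279.
  √(4 − x²) = 1.388985.
  1/(2π) = 0.159155.
  ρ_sc(-1.439) = 0.159155 · 1.388985 = 0.221064.

Rounded to 5 decimal places: ρ_sc(-1.439) ≈ 0.22106.


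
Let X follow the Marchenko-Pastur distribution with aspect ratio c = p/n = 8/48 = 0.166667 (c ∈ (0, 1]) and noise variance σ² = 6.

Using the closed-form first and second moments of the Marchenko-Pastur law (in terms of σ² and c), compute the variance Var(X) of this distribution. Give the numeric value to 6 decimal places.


Recall the MP moments m_1 = E[X] = σ² and m_2 = E[X²] = σ⁴ (1 + c).
m_1 = E[X] = σ² = 6, so m_1² = 36.
m_2 = E[X²] = σ⁴ (1 + c) = 36 · (1 + 0.166667) = 36 · 1.166667 = 42.000000.
(Note m_2 − m_1² simplifies to c · σ⁴ = 0.166667 · 36.)

Var(X) = m_2 − m_1² = 42.000000 − 36 = 6.000000.


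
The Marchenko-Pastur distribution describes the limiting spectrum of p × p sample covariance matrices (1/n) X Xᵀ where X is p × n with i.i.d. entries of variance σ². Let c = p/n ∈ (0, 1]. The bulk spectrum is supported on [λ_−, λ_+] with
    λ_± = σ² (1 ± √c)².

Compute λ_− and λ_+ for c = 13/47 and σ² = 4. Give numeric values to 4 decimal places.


c = 13/47 = 0.276596; √c = 0.525924.
λ_− = σ² (1 − √c)² = 4 · (1 − 0.525924)² = 4 · (0.474076)² = 0.898993.
λ_+ = σ² (1 + √c)² = 4 · (1 + 0.525924)² = 4 · (1.525924)² = 9.313773.

Rounded to 4 decimal places: λ_− ≈ 0.8990, λ_+ ≈ 9.3138.


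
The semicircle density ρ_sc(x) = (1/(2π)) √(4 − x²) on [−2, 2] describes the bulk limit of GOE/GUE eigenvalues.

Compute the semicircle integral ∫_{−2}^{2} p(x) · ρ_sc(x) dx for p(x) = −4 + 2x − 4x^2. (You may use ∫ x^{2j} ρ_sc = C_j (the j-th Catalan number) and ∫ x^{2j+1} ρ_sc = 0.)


Write p(x) = Σ a_i x^i, split into monomials and integrate each against ρ_sc separately.
Using ∫ x^{2j} ρ_sc = C_j = (1/(j+1)) C(2j, j) (Catalan numbers) and ∫ x^{2j+1} ρ_sc = 0 (odd monomials vanish by symmetry):
  i = 0 (even): a_0 · C_{0} = -4 · 1 = -4
  i = 1 (odd): ∫ x^1 ρ_sc = 0 (vanishes)
  i = 2 (even): a_2 · C_{1} = -4 · 1 = -4

Summing the contributions: ∫_{−2}^{2} p(x) ρ_sc(x) dx = (-4) + (-4) = -8.


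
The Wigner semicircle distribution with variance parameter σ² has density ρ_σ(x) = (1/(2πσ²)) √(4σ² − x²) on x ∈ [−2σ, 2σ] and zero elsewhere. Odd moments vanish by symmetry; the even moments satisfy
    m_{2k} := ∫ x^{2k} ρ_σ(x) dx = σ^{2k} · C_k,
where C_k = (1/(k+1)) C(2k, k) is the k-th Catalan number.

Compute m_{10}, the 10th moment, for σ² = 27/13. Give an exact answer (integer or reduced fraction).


By the scaled semicircle moment identity, m_{2k} = σ^{2k} · C_k with k = 5.
C_5 = (1/(k+1)) · C(2k, k) = (1/6) · C(10, 5) = (1/6) · 252 = 42.
σ^{2k} = (σ²)^k = (27/13)^5 = 14348907/371293.

Therefore m_{10} = σ^{10} · C_5 = (14348907/371293) · 42 = 602654094/371293.


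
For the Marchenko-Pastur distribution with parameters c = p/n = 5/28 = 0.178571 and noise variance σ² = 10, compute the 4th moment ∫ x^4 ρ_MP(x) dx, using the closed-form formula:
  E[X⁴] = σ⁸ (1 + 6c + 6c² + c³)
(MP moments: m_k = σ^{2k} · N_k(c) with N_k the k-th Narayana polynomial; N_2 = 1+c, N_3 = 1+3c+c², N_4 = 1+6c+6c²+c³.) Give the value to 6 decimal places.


E[X⁴] = σ⁸ (1 + 6c + 6c² + c³) (fourth MP moment). With σ² = 10 (so σ⁸ = 10000) and c = 5/28 = 0.178571: E[X⁴] = 10000 · (1 + 6·0.178571 + 6·(0.178571)² + (0.178571)³) = 10000 · 2.268449.

So E[X^4] = 22684.493440.


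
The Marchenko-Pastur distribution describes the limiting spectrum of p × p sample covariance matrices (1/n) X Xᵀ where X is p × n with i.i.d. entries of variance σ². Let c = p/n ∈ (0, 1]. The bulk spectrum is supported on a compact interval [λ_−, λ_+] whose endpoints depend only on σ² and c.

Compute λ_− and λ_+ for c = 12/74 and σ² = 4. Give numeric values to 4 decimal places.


c = 12/74 = 0.162162; √c = 0.402694.
λ_− = σ² (1 − √c)² = 4 · (1 − 0.402694)² = 4 · (0.597306)² = 1.427100.
λ_+ = σ² (1 + √c)² = 4 · (1 + 0.402694)² = 4 · (1.402694)² = 7.870198.

Rounded to 4 decimal places: λ_− ≈ 1.4271, λ_+ ≈ 7.8702.


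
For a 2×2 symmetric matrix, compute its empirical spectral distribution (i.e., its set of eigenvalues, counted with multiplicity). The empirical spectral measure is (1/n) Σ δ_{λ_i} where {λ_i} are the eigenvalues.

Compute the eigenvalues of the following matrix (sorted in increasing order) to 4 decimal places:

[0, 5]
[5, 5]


Since M is real symmetric, both eigenvalues are real; they are the roots of det(λI − M) = λ² − (tr M) λ + det M.
tr M = 0 + 5 = 5.
det M = 0·5 − 5² = 0 − 25 = -25.
Characteristic polynomial: λ² − 5λ − 25 = 0.
Discriminant Δ = (tr M)² − 4·det M = 25 − (-100) = 125; √Δ = 11.180340.
λ = (tr M ± √Δ)/2 = (5 ± 11.180340)/2, giving (tr M − √Δ)/2 = -3.0902 and (tr M + √Δ)/2 = 8.0902.

Eigenvalues sorted in increasing order: [-3.0902, 8.0902].


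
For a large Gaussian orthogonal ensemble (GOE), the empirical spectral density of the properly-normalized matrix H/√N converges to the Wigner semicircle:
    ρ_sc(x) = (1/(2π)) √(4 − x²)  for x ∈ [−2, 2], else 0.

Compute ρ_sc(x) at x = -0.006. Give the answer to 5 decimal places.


ρ_sc(x) = (1/(2π)) √(4 − x²). With x = -0.006:
  4 − x² = 4 − (-0.006)² = 4 − 0.000036 = 3.999964.
  √(4 − x²) = 1.999991.
  1/(2π) = 0.159155.
  ρ_sc(-0.006) = 0.159155 · 1.999991 = 0.318308.

Rounded to 5 decimal places: ρ_sc(-0.006) ≈ 0.31831.


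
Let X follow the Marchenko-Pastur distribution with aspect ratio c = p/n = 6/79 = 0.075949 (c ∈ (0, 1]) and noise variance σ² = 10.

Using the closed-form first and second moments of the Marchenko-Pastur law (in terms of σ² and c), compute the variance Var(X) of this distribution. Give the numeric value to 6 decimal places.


Recall the MP moments m_1 = E[X] = σ² and m_2 = E[X²] = σ⁴ (1 + c).
m_1 = E[X] = σ² = 10, so m_1² = 100.
m_2 = E[X²] = σ⁴ (1 + c) = 100 · (1 + 0.075949) = 100 · 1.075949 = 107.594937.
(Note m_2 − m_1² simplifies to c · σ⁴ = 0.075949 · 100.)

Var(X) = m_2 − m_1² = 107.594937 − 100 = 7.594937.


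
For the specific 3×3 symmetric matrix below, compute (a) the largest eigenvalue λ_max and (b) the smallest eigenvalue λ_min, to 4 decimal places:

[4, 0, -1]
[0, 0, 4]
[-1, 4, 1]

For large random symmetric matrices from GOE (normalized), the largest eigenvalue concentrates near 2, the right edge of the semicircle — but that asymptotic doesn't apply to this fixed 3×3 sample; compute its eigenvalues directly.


Since M is real symmetric, all three eigenvalues are real; they are the roots of det(λI − M) = λ³ − (tr M) λ² + s λ − det M, where s is the sum of the principal 2×2 minors.
tr M = 4 + 0 + 1 = 5.
s = (4·0 − 0²) + (4·1 − (-1)²) + (0·1 − 4²) = 0 + 3 + (-16) = -13.
det M (expand along row 1) = 4·(-16) − 0·4 + (-1)·0 = -64.
Characteristic polynomial: λ³ − 5λ² − 13λ + 64 = 0.
Substitute λ = y + (tr M)/3 = y + 1.666667 to remove the quadratic term: y³ + p·y + q = 0 with p = s − (tr M)²/3 = -21.333333 and q = −2(tr M)³/27 + (tr M)·s/3 − det M = 33.074074.
Three real roots ⇒ use the trigonometric (Viète) form: r = 2√(−p/3) = 5.333333, φ = arccos(3q/(p·r)) = arccos(-0.872070) = 2.630213 rad.
y_k = r·cos(φ/3 − 2πk/3) for k = 0, 1, 2 gives y = 3.411531, 1.844506, -5.256037.
λ_k = y_k + 1.666667 gives λ = 5.0782, 3.5112, -3.5894 (check: the sum is 5.0000 = tr M).

Hence λ_max = 5.0782 and λ_min = -3.5894.
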